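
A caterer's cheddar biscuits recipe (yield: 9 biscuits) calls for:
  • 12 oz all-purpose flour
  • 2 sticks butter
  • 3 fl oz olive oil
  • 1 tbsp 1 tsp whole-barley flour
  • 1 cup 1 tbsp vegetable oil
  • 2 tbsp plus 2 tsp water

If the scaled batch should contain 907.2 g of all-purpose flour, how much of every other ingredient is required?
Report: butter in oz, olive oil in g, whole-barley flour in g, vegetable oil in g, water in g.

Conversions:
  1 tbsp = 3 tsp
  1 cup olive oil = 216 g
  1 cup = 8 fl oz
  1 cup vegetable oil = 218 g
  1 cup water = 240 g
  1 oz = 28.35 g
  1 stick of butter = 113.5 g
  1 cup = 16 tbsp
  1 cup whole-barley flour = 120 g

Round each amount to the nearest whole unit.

The original recipe has 340.2 g of all-purpose flour, so the scaling factor is 907.2 ÷ 340.2 = 8/3.
butter: 2 stick × 8/3 × 113.5 g/stick ÷ 28.35 g/oz ≈ 21 oz
olive oil: 3 fl oz × 8/3 ÷ 8 fl oz/cup × 216 g/cup = 216 g
whole-barley flour: (1 tbsp + 1 tsp = 4/3 tbsp) × 8/3 ÷ 16 tbsp/cup × 120 g/cup ≈ 27 g
vegetable oil: (1 cup + 1 tbsp = 1.0625 cup) × 8/3 × 218 g/cup ≈ 618 g
water: (2 tbsp + 2 tsp = 8/3 tbsp) × 8/3 ÷ 16 tbsp/cup × 240 g/cup ≈ 107 g

butter: 21 oz; olive oil: 216 g; whole-barley flour: 27 g; vegetable oil: 618 g; water: 107 g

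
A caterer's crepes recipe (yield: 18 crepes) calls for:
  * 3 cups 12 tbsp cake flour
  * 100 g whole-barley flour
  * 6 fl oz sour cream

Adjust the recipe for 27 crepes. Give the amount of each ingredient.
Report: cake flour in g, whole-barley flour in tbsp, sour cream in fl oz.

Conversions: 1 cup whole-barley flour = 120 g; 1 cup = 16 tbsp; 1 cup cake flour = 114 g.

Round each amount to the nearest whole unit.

cake flour: 641 g; whole-barley flour: 20 tbsp; sour cream: 9 fl oz

Scaling factor: 27/18 = 3/2 = 1.5.
cake flour: (3 cup + 12 tbsp = 3.75 cup) × 3/2 × 114 g/cup ≈ 641 g
whole-barley flour: 100 g × 3/2 ÷ 120 g/cup × 16 tbsp/cup = 20 tbsp
sour cream: 6 fl oz × 3/2 = 9 fl oz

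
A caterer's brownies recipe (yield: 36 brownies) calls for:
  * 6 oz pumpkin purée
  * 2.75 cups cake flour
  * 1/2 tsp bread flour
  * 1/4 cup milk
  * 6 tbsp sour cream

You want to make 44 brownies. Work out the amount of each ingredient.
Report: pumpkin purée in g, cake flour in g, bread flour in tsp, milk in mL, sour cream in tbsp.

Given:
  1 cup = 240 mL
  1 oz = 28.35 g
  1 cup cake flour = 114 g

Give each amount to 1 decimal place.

pumpkin purée: 207.9 g; cake flour: 383.2 g; bread flour: 0.6 tsp; milk: 73.3 mL; sour cream: 7.3 tbsp

Scaling factor: 44/36 = 11/9.
pumpkin purée: 6 oz × 11/9 × 28.35 g/oz = 207.9 g
cake flour: 2.75 cup × 11/9 × 114 g/cup ≈ 383.2 g
bread flour: 0.5 tsp × 11/9 ≈ 0.6 tsp
milk: 0.25 cup × 11/9 × 240 mL/cup ≈ 73.3 mL
sour cream: 6 tbsp × 11/9 ≈ 7.3 tbsp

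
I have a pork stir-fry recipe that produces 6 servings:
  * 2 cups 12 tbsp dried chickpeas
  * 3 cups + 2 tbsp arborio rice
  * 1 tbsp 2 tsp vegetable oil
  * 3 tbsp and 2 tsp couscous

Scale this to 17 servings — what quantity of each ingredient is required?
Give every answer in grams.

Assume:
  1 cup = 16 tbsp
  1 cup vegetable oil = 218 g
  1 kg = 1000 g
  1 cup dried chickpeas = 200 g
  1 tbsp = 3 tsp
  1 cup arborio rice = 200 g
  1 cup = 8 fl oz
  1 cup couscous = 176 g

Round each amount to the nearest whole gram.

Scaling factor: 17/6.
dried chickpeas: (2 cup + 12 tbsp = 2.75 cup) × 17/6 × 200 g/cup ≈ 1558 g
arborio rice: (3 cup + 2 tbsp = 3.125 cup) × 17/6 × 200 g/cup ≈ 1771 g
vegetable oil: (1 tbsp + 2 tsp = 5/3 tbsp) × 17/6 ÷ 16 tbsp/cup × 218 g/cup ≈ 64 g
couscous: (3 tbsp + 2 tsp = 11/3 tbsp) × 17/6 ÷ 16 tbsp/cup × 176 g/cup ≈ 114 g

dried chickpeas: 1558 g; arborio rice: 1771 g; vegetable oil: 64 g; couscous: 114 g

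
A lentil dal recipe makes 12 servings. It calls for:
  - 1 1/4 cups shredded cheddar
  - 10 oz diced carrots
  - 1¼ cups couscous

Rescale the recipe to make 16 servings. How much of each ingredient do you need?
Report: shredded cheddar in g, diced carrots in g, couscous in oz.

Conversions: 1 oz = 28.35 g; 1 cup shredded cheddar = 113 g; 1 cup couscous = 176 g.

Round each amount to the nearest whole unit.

shredded cheddar: 188 g; diced carrots: 378 g; couscous: 10 oz

Scaling factor: 16/12 = 4/3.
shredded cheddar: 1.25 cup × 4/3 × 113 g/cup ≈ 188 g
diced carrots: 10 oz × 4/3 × 28.35 g/oz = 378 g
couscous: 1.25 cup × 4/3 × 176 g/cup ÷ 28.35 g/oz ≈ 10 oz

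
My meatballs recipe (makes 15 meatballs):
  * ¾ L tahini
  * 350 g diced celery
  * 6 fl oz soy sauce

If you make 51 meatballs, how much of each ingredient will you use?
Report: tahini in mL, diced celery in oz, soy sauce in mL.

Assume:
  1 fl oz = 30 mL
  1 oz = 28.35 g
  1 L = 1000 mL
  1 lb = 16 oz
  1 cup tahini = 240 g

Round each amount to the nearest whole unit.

Scaling factor: 51/15 = 17/5 = 3.4.
tahini: 0.75 L × 17/5 × 1000 mL/L = 2550 mL
diced celery: 350 g × 17/5 ÷ 28.35 g/oz ≈ 42 oz
soy sauce: 6 fl oz × 17/5 × 30 mL/fl oz = 612 mL

tahini: 2550 mL; diced celery: 42 oz; soy sauce: 612 mL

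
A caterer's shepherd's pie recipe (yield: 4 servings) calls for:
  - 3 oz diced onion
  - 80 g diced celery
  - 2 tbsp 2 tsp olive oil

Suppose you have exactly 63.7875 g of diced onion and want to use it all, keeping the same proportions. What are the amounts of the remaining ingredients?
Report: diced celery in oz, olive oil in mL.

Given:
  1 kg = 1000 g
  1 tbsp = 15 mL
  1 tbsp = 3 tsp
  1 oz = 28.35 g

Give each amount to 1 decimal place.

diced celery: 2.1 oz; olive oil: 30.0 mL

The original recipe has 85.05 g of diced onion, so the scaling factor is 63.7875 ÷ 85.05 = 3/4 = 0.75.
diced celery: 80 g × 3/4 ÷ 28.35 g/oz ≈ 2.1 oz
olive oil: (2 tbsp + 2 tsp = 8/3 tbsp) × 3/4 × 15 mL/tbsp = 30.0 mL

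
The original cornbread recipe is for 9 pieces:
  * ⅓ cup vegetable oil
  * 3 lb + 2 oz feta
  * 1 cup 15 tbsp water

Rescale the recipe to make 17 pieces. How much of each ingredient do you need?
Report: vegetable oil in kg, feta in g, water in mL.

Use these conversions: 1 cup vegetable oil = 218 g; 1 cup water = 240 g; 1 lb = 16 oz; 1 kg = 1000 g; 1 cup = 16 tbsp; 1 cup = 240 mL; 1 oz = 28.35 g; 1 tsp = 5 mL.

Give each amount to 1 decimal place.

Scaling factor: 17/9.
vegetable oil: 1/3 cup × 17/9 × 218 g/cup ÷ 1000 g/kg ≈ 0.1 kg
feta: (3 lb + 2 oz = 3.125 lb) × 17/9 × 16 oz/lb × 28.35 g/oz = 2677.5 g
water: (1 cup + 15 tbsp = 1.9375 cup) × 17/9 × 240 mL/cup ≈ 878.3 mL

vegetable oil: 0.1 kg; feta: 2677.5 g; water: 878.3 mL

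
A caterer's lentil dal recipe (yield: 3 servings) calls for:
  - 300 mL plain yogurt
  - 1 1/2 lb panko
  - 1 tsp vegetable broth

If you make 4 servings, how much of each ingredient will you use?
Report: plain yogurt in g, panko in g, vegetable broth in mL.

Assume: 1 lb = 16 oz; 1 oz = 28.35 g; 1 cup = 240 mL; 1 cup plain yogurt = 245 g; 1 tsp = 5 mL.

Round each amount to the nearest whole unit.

Scaling factor: 4/3.
plain yogurt: 300 mL × 4/3 ÷ 240 mL/cup × 245 g/cup ≈ 408 g
panko: 1.5 lb × 4/3 × 16 oz/lb × 28.35 g/oz ≈ 907 g
vegetable broth: 1 tsp × 4/3 × 5 mL/tsp ≈ 7 mL

plain yogurt: 408 g; panko: 907 g; vegetable broth: 7 mL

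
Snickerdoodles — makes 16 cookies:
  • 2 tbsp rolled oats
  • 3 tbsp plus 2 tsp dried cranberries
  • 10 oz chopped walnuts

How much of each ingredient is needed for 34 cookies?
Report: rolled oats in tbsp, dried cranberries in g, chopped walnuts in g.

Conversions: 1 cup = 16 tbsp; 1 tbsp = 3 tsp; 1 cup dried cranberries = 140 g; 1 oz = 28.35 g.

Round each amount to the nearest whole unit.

rolled oats: 4 tbsp; dried cranberries: 68 g; chopped walnuts: 602 g

Scaling factor: 34/16 = 17/8 = 2.125.
rolled oats: 2 tbsp × 17/8 ≈ 4 tbsp
dried cranberries: (3 tbsp + 2 tsp = 11/3 tbsp) × 17/8 ÷ 16 tbsp/cup × 140 g/cup ≈ 68 g
chopped walnuts: 10 oz × 17/8 × 28.35 g/oz ≈ 602 g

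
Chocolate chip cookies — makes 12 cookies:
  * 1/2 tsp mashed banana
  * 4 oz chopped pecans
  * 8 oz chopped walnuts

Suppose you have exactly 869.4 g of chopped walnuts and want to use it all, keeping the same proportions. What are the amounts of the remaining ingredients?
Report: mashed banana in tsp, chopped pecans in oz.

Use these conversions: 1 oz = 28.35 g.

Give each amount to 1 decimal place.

mashed banana: 1.9 tsp; chopped pecans: 15.3 oz

The original recipe has 226.8 g of chopped walnuts, so the scaling factor is 869.4 ÷ 226.8 = 23/6.
mashed banana: 0.5 tsp × 23/6 ≈ 1.9 tsp
chopped pecans: 4 oz × 23/6 ≈ 15.3 oz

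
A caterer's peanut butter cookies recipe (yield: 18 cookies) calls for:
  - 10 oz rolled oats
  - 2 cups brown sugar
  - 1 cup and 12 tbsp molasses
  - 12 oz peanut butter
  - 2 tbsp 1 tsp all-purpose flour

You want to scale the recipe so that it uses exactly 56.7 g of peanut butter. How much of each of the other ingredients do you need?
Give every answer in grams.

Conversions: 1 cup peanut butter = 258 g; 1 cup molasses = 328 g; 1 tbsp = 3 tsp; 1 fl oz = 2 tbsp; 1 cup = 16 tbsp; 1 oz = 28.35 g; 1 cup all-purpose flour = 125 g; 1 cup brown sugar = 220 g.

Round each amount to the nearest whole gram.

The original recipe has 340.2 g of peanut butter, so the scaling factor is 56.7 ÷ 340.2 = 1/6.
rolled oats: 10 oz × 1/6 × 28.35 g/oz ≈ 47 g
brown sugar: 2 cup × 1/6 × 220 g/cup ≈ 73 g
molasses: (1 cup + 12 tbsp = 1.75 cup) × 1/6 × 328 g/cup ≈ 96 g
all-purpose flour: (2 tbsp + 1 tsp = 7/3 tbsp) × 1/6 ÷ 16 tbsp/cup × 125 g/cup ≈ 3 g

rolled oats: 47 g; brown sugar: 73 g; molasses: 96 g; all-purpose flour: 3 g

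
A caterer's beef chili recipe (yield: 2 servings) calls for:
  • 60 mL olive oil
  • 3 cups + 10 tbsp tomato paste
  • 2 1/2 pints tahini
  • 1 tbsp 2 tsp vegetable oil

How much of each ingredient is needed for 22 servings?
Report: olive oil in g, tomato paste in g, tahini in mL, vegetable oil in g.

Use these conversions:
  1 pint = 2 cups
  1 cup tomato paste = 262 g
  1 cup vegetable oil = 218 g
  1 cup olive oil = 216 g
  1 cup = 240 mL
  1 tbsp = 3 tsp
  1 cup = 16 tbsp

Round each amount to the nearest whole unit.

Scaling factor: 22/2 = 11.
olive oil: 60 mL × 11 ÷ 240 mL/cup × 216 g/cup = 594 g
tomato paste: (3 cup + 10 tbsp = 3.625 cup) × 11 × 262 g/cup ≈ 10447 g
tahini: 2.5 pint × 11 × 2 cup/pint × 240 mL/cup = 13200 mL
vegetable oil: (1 tbsp + 2 tsp = 5/3 tbsp) × 11 ÷ 16 tbsp/cup × 218 g/cup ≈ 250 g

olive oil: 594 g; tomato paste: 10447 g; tahini: 13200 mL; vegetable oil: 250 g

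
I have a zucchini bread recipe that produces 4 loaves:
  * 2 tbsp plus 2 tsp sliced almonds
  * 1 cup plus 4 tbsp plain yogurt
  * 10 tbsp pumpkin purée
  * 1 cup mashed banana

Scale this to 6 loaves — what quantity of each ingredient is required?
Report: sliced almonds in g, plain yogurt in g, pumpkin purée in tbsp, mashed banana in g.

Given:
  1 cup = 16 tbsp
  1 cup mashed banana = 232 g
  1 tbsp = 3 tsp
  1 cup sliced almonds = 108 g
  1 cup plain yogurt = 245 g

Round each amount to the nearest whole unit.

sliced almonds: 27 g; plain yogurt: 459 g; pumpkin purée: 15 tbsp; mashed banana: 348 g

Scaling factor: 6/4 = 3/2 = 1.5.
sliced almonds: (2 tbsp + 2 tsp = 8/3 tbsp) × 3/2 ÷ 16 tbsp/cup × 108 g/cup = 27 g
plain yogurt: (1 cup + 4 tbsp = 1.25 cup) × 3/2 × 245 g/cup ≈ 459 g
pumpkin purée: 10 tbsp × 3/2 = 15 tbsp
mashed banana: 1 cup × 3/2 × 232 g/cup = 348 g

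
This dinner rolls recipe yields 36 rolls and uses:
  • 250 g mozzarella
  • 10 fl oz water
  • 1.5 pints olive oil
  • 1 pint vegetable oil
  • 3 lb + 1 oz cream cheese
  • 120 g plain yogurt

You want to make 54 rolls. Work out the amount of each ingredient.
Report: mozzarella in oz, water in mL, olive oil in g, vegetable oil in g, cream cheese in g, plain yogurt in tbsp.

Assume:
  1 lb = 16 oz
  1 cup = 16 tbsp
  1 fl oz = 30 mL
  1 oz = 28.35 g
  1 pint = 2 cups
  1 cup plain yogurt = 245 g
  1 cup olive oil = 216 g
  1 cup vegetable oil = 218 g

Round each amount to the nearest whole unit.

Scaling factor: 54/36 = 3/2 = 1.5.
mozzarella: 250 g × 3/2 ÷ 28.35 g/oz ≈ 13 oz
water: 10 fl oz × 3/2 × 30 mL/fl oz = 450 mL
olive oil: 1.5 pint × 3/2 × 2 cup/pint × 216 g/cup = 972 g
vegetable oil: 1 pint × 3/2 × 2 cup/pint × 218 g/cup = 654 g
cream cheese: (3 lb + 1 oz = 3.0625 lb) × 3/2 × 16 oz/lb × 28.35 g/oz ≈ 2084 g
plain yogurt: 120 g × 3/2 ÷ 245 g/cup × 16 tbsp/cup ≈ 12 tbsp

mozzarella: 13 oz; water: 450 mL; olive oil: 972 g; vegetable oil: 654 g; cream cheese: 2084 g; plain yogurt: 12 tbsp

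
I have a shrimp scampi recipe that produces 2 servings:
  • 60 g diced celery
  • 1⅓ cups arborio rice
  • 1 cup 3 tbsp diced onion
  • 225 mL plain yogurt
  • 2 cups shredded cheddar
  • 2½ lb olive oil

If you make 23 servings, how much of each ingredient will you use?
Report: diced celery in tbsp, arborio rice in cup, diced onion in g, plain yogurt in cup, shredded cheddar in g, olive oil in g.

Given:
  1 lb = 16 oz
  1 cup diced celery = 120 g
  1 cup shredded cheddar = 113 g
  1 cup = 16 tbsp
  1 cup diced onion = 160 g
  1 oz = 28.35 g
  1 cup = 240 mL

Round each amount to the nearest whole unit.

Scaling factor: 23/2 = 11.5.
diced celery: 60 g × 23/2 ÷ 120 g/cup × 16 tbsp/cup = 92 tbsp
arborio rice: 4/3 cup × 23/2 ≈ 15 cup
diced onion: (1 cup + 3 tbsp = 1.1875 cup) × 23/2 × 160 g/cup = 2185 g
plain yogurt: 225 mL × 23/2 ÷ 240 mL/cup ≈ 11 cup
shredded cheddar: 2 cup × 23/2 × 113 g/cup = 2599 g
olive oil: 2.5 lb × 23/2 × 16 oz/lb × 28.35 g/oz = 13041 g

diced celery: 92 tbsp; arborio rice: 15 cup; diced onion: 2185 g; plain yogurt: 11 cup; shredded cheddar: 2599 g; olive oil: 13041 g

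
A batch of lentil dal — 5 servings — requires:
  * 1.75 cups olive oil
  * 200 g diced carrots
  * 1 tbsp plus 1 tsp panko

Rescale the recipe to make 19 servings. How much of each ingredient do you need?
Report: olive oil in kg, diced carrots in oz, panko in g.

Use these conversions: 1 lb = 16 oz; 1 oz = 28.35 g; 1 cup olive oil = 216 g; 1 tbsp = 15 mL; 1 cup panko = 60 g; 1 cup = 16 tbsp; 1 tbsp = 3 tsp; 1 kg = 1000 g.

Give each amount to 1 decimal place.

olive oil: 1.4 kg; diced carrots: 26.8 oz; panko: 19.0 g

Scaling factor: 19/5 = 3.8.
olive oil: 1.75 cup × 19/5 × 216 g/cup ÷ 1000 g/kg ≈ 1.4 kg
diced carrots: 200 g × 19/5 ÷ 28.35 g/oz ≈ 26.8 oz
panko: (1 tbsp + 1 tsp = 4/3 tbsp) × 19/5 ÷ 16 tbsp/cup × 60 g/cup = 19.0 g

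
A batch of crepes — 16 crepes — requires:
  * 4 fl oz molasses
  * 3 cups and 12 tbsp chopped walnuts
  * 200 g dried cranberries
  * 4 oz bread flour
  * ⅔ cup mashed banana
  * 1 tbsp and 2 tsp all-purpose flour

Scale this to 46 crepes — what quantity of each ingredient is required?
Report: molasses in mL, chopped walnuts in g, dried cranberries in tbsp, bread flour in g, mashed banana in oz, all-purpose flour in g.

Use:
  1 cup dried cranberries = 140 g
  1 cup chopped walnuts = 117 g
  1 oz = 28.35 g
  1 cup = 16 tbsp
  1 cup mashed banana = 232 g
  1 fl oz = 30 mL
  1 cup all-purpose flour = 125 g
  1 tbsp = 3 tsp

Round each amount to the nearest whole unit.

Scaling factor: 46/16 = 23/8 = 2.875.
molasses: 4 fl oz × 23/8 × 30 mL/fl oz = 345 mL
chopped walnuts: (3 cup + 12 tbsp = 3.75 cup) × 23/8 × 117 g/cup ≈ 1261 g
dried cranberries: 200 g × 23/8 ÷ 140 g/cup × 16 tbsp/cup ≈ 66 tbsp
bread flour: 4 oz × 23/8 × 28.35 g/oz ≈ 326 g
mashed banana: 2/3 cup × 23/8 × 232 g/cup ÷ 28.35 g/oz ≈ 16 oz
all-purpose flour: (1 tbsp + 2 tsp = 5/3 tbsp) × 23/8 ÷ 16 tbsp/cup × 125 g/cup ≈ 37 g

molasses: 345 mL; chopped walnuts: 1261 g; dried cranberries: 66 tbsp; bread flour: 326 g; mashed banana: 16 oz; all-purpose flour: 37 g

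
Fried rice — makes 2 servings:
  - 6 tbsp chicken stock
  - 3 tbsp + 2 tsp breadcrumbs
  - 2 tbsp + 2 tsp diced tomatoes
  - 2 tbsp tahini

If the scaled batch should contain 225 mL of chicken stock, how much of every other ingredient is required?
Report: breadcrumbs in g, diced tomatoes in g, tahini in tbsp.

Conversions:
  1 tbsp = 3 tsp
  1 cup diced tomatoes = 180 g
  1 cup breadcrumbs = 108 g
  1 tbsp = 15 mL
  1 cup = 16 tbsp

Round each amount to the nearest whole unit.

The original recipe has 90 mL of chicken stock, so the scaling factor is 225 ÷ 90 = 5/2 = 2.5.
breadcrumbs: (3 tbsp + 2 tsp = 11/3 tbsp) × 5/2 ÷ 16 tbsp/cup × 108 g/cup ≈ 62 g
diced tomatoes: (2 tbsp + 2 tsp = 8/3 tbsp) × 5/2 ÷ 16 tbsp/cup × 180 g/cup = 75 g
tahini: 2 tbsp × 5/2 = 5 tbsp

breadcrumbs: 62 g; diced tomatoes: 75 g; tahini: 5 tbsp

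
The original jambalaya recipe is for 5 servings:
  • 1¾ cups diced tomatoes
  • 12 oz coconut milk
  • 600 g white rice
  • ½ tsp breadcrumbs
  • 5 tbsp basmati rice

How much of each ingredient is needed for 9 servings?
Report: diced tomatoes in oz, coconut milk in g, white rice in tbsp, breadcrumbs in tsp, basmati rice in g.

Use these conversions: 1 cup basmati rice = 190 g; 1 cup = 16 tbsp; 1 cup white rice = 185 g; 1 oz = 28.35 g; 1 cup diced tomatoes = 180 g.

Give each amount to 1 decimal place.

diced tomatoes: 20.0 oz; coconut milk: 612.4 g; white rice: 93.4 tbsp; breadcrumbs: 0.9 tsp; basmati rice: 106.9 g

Scaling factor: 9/5 = 1.8.
diced tomatoes: 1.75 cup × 9/5 × 180 g/cup ÷ 28.35 g/oz = 20.0 oz
coconut milk: 12 oz × 9/5 × 28.35 g/oz ≈ 612.4 g
white rice: 600 g × 9/5 ÷ 185 g/cup × 16 tbsp/cup ≈ 93.4 tbsp
breadcrumbs: 0.5 tsp × 9/5 = 0.9 tsp
basmati rice: 5 tbsp × 9/5 ÷ 16 tbsp/cup × 190 g/cup ≈ 106.9 g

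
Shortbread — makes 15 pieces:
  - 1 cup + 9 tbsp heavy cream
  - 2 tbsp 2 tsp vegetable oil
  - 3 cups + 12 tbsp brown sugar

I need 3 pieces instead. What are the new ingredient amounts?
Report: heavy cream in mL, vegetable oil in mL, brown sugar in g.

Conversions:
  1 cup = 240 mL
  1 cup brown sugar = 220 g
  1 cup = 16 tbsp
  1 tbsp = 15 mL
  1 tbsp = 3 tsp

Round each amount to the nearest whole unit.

Scaling factor: 3/15 = 1/5 = 0.2.
heavy cream: (1 cup + 9 tbsp = 1.5625 cup) × 1/5 × 240 mL/cup = 75 mL
vegetable oil: (2 tbsp + 2 tsp = 8/3 tbsp) × 1/5 × 15 mL/tbsp = 8 mL
brown sugar: (3 cup + 12 tbsp = 3.75 cup) × 1/5 × 220 g/cup = 165 g

heavy cream: 75 mL; vegetable oil: 8 mL; brown sugar: 165 g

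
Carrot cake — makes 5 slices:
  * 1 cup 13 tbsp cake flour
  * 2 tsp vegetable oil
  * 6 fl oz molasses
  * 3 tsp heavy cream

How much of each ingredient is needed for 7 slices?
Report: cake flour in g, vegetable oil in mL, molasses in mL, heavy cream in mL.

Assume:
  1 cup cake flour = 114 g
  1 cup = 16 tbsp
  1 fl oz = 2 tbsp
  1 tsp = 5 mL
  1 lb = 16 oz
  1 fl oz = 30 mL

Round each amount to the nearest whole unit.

Scaling factor: 7/5 = 1.4.
cake flour: (1 cup + 13 tbsp = 1.8125 cup) × 7/5 × 114 g/cup ≈ 289 g
vegetable oil: 2 tsp × 7/5 × 5 mL/tsp = 14 mL
molasses: 6 fl oz × 7/5 × 30 mL/fl oz = 252 mL
heavy cream: 3 tsp × 7/5 × 5 mL/tsp = 21 mL

cake flour: 289 g; vegetable oil: 14 mL; molasses: 252 mL; heavy cream: 21 mL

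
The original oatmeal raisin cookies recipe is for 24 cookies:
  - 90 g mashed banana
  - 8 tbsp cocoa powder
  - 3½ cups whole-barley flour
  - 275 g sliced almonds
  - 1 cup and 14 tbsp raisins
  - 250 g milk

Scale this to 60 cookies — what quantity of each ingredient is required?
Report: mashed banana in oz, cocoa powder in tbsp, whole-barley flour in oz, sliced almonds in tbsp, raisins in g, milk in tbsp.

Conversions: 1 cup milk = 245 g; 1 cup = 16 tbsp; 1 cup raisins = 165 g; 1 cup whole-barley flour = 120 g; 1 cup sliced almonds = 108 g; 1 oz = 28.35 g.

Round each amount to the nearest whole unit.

Scaling factor: 60/24 = 5/2 = 2.5.
mashed banana: 90 g × 5/2 ÷ 28.35 g/oz ≈ 8 oz
cocoa powder: 8 tbsp × 5/2 = 20 tbsp
whole-barley flour: 3.5 cup × 5/2 × 120 g/cup ÷ 28.35 g/oz ≈ 37 oz
sliced almonds: 275 g × 5/2 ÷ 108 g/cup × 16 tbsp/cup ≈ 102 tbsp
raisins: (1 cup + 14 tbsp = 1.875 cup) × 5/2 × 165 g/cup ≈ 773 g
milk: 250 g × 5/2 ÷ 245 g/cup × 16 tbsp/cup ≈ 41 tbsp

mashed banana: 8 oz; cocoa powder: 20 tbsp; whole-barley flour: 37 oz; sliced almonds: 102 tbsp; raisins: 773 g; milk: 41 tbsp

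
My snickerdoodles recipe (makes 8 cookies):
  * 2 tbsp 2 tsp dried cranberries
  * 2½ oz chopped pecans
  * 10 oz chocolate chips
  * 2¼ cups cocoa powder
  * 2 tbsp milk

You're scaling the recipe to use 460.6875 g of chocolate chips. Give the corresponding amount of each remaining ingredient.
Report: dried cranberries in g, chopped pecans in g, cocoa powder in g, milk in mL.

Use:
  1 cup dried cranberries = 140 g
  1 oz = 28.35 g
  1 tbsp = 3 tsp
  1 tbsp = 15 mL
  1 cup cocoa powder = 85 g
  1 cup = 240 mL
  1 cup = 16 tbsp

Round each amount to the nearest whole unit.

The original recipe has 283.5 g of chocolate chips, so the scaling factor is 460.6875 ÷ 283.5 = 13/8 = 1.625.
dried cranberries: (2 tbsp + 2 tsp = 8/3 tbsp) × 13/8 ÷ 16 tbsp/cup × 140 g/cup ≈ 38 g
chopped pecans: 2.5 oz × 13/8 × 28.35 g/oz ≈ 115 g
cocoa powder: 2.25 cup × 13/8 × 85 g/cup ≈ 311 g
milk: 2 tbsp × 13/8 × 15 mL/tbsp ≈ 49 mL

dried cranberries: 38 g; chopped pecans: 115 g; cocoa powder: 311 g; milk: 49 mL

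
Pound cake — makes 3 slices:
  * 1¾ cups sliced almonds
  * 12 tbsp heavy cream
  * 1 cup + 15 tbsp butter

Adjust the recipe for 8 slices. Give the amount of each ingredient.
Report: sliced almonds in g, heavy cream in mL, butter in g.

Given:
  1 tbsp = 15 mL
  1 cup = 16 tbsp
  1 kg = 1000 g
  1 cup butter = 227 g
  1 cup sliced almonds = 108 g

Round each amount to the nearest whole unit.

sliced almonds: 504 g; heavy cream: 480 mL; butter: 1173 g

Scaling factor: 8/3.
sliced almonds: 1.75 cup × 8/3 × 108 g/cup = 504 g
heavy cream: 12 tbsp × 8/3 × 15 mL/tbsp = 480 mL
butter: (1 cup + 15 tbsp = 1.9375 cup) × 8/3 × 227 g/cup ≈ 1173 g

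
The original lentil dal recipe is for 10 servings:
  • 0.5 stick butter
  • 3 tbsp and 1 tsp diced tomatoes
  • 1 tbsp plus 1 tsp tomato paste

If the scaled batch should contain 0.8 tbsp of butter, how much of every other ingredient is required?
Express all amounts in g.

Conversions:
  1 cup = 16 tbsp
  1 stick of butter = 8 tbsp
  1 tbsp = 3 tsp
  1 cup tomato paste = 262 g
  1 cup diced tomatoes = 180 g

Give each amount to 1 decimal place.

diced tomatoes: 7.5 g; tomato paste: 4.4 g

The original recipe has 4 tbsp of butter, so the scaling factor is 0.8 ÷ 4 = 1/5 = 0.2.
diced tomatoes: (3 tbsp + 1 tsp = 10/3 tbsp) × 1/5 ÷ 16 tbsp/cup × 180 g/cup = 7.5 g
tomato paste: (1 tbsp + 1 tsp = 4/3 tbsp) × 1/5 ÷ 16 tbsp/cup × 262 g/cup ≈ 4.4 g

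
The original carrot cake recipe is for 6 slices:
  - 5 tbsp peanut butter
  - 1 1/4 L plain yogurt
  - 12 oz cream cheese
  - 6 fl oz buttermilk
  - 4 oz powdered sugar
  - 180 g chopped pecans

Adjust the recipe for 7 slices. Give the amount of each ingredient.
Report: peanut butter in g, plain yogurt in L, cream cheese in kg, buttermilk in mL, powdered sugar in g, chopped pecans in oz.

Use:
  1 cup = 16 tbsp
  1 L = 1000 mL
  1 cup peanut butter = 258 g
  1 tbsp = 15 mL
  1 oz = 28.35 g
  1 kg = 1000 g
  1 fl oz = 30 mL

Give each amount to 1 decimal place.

Scaling factor: 7/6.
peanut butter: 5 tbsp × 7/6 ÷ 16 tbsp/cup × 258 g/cup ≈ 94.1 g
plain yogurt: 1.25 L × 7/6 ≈ 1.5 L
cream cheese: 12 oz × 7/6 × 28.35 g/oz ÷ 1000 g/kg ≈ 0.4 kg
buttermilk: 6 fl oz × 7/6 × 30 mL/fl oz = 210.0 mL
powdered sugar: 4 oz × 7/6 × 28.35 g/oz = 132.3 g
chopped pecans: 180 g × 7/6 ÷ 28.35 g/oz ≈ 7.4 oz

peanut butter: 94.1 g; plain yogurt: 1.5 L; cream cheese: 0.4 kg; buttermilk: 210.0 mL; powdered sugar: 132.3 g; chopped pecans: 7.4 oz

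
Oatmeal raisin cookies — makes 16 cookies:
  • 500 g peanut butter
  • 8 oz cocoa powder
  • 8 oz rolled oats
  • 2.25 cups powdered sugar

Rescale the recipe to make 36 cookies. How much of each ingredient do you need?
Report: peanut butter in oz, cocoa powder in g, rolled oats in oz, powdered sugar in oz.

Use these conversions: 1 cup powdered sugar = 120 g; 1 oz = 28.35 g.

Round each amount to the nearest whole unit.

Scaling factor: 36/16 = 9/4 = 2.25.
peanut butter: 500 g × 9/4 ÷ 28.35 g/oz ≈ 40 oz
cocoa powder: 8 oz × 9/4 × 28.35 g/oz ≈ 510 g
rolled oats: 8 oz × 9/4 = 18 oz
powdered sugar: 2.25 cup × 9/4 × 120 g/cup ÷ 28.35 g/oz ≈ 21 oz

peanut butter: 40 oz; cocoa powder: 510 g; rolled oats: 18 oz; powdered sugar: 21 oz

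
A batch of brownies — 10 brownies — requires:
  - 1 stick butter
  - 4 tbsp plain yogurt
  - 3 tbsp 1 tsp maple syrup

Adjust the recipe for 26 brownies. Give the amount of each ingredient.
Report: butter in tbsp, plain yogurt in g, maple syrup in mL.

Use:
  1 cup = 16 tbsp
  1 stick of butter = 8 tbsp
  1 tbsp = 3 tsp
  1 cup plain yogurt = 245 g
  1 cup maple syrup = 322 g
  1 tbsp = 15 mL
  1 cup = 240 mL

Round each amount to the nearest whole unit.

Scaling factor: 26/10 = 13/5 = 2.6.
butter: 1 stick × 13/5 × 8 tbsp/stick ≈ 21 tbsp
plain yogurt: 4 tbsp × 13/5 ÷ 16 tbsp/cup × 245 g/cup ≈ 159 g
maple syrup: (3 tbsp + 1 tsp = 10/3 tbsp) × 13/5 × 15 mL/tbsp = 130 mL

butter: 21 tbsp; plain yogurt: 159 g; maple syrup: 130 mL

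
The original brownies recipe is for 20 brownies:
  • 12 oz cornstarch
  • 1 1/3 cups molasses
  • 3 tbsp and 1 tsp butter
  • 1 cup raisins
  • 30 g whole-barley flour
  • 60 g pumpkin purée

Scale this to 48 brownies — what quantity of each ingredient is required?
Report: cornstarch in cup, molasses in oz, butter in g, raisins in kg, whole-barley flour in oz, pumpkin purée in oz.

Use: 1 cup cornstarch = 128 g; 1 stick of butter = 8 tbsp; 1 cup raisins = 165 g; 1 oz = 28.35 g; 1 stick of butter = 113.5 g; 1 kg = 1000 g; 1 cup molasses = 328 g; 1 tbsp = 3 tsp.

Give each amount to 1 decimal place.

cornstarch: 6.4 cup; molasses: 37.0 oz; butter: 113.5 g; raisins: 0.4 kg; whole-barley flour: 2.5 oz; pumpkin purée: 5.1 oz

Scaling factor: 48/20 = 12/5 = 2.4.
cornstarch: 12 oz × 12/5 × 28.35 g/oz ÷ 128 g/cup ≈ 6.4 cup
molasses: 4/3 cup × 12/5 × 328 g/cup ÷ 28.35 g/oz ≈ 37.0 oz
butter: (3 tbsp + 1 tsp = 10/3 tbsp) × 12/5 ÷ 8 tbsp/stick × 113.5 g/stick = 113.5 g
raisins: 1 cup × 12/5 × 165 g/cup ÷ 1000 g/kg ≈ 0.4 kg
whole-barley flour: 30 g × 12/5 ÷ 28.35 g/oz ≈ 2.5 oz
pumpkin purée: 60 g × 12/5 ÷ 28.35 g/oz ≈ 5.1 oz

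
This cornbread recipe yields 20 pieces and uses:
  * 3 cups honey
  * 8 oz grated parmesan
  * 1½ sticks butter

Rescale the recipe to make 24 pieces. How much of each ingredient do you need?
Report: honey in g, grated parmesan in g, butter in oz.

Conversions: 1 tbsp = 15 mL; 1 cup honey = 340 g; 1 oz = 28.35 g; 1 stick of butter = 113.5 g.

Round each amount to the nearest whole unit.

Scaling factor: 24/20 = 6/5 = 1.2.
honey: 3 cup × 6/5 × 340 g/cup = 1224 g
grated parmesan: 8 oz × 6/5 × 28.35 g/oz ≈ 272 g
butter: 1.5 stick × 6/5 × 113.5 g/stick ÷ 28.35 g/oz ≈ 7 oz

honey: 1224 g; grated parmesan: 272 g; butter: 7 oz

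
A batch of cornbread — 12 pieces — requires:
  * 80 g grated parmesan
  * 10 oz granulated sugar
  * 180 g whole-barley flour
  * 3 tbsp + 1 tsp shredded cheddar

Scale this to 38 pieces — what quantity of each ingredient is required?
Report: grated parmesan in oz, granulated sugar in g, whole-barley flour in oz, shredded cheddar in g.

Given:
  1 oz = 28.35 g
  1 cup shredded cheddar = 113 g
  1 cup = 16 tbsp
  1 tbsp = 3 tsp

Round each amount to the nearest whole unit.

grated parmesan: 9 oz; granulated sugar: 898 g; whole-barley flour: 20 oz; shredded cheddar: 75 g

Scaling factor: 38/12 = 19/6.
grated parmesan: 80 g × 19/6 ÷ 28.35 g/oz ≈ 9 oz
granulated sugar: 10 oz × 19/6 × 28.35 g/oz ≈ 898 g
whole-barley flour: 180 g × 19/6 ÷ 28.35 g/oz ≈ 20 oz
shredded cheddar: (3 tbsp + 1 tsp = 10/3 tbsp) × 19/6 ÷ 16 tbsp/cup × 113 g/cup ≈ 75 g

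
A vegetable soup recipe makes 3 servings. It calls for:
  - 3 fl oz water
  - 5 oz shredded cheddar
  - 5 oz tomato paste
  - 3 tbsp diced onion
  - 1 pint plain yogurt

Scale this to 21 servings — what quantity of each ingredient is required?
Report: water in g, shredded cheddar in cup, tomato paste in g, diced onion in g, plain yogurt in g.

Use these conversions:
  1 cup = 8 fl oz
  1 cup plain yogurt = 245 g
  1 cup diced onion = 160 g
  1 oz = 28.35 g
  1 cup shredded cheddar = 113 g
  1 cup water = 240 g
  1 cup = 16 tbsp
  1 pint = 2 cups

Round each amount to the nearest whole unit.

Scaling factor: 21/3 = 7.
water: 3 fl oz × 7 ÷ 8 fl oz/cup × 240 g/cup = 630 g
shredded cheddar: 5 oz × 7 × 28.35 g/oz ÷ 113 g/cup ≈ 9 cup
tomato paste: 5 oz × 7 × 28.35 g/oz ≈ 992 g
diced onion: 3 tbsp × 7 ÷ 16 tbsp/cup × 160 g/cup = 210 g
plain yogurt: 1 pint × 7 × 2 cup/pint × 245 g/cup = 3430 g

water: 630 g; shredded cheddar: 9 cup; tomato paste: 992 g; diced onion: 210 g; plain yogurt: 3430 g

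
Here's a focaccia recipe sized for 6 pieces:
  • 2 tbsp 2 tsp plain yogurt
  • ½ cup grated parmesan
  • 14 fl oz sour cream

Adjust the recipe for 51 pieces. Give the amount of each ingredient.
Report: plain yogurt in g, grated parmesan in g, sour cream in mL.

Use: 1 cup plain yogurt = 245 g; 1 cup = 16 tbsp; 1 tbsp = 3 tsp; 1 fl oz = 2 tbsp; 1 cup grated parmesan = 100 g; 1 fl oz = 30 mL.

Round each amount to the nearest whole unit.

plain yogurt: 347 g; grated parmesan: 425 g; sour cream: 3570 mL

Scaling factor: 51/6 = 17/2 = 8.5.
plain yogurt: (2 tbsp + 2 tsp = 8/3 tbsp) × 17/2 ÷ 16 tbsp/cup × 245 g/cup ≈ 347 g
grated parmesan: 0.5 cup × 17/2 × 100 g/cup = 425 g
sour cream: 14 fl oz × 17/2 × 30 mL/fl oz = 3570 mL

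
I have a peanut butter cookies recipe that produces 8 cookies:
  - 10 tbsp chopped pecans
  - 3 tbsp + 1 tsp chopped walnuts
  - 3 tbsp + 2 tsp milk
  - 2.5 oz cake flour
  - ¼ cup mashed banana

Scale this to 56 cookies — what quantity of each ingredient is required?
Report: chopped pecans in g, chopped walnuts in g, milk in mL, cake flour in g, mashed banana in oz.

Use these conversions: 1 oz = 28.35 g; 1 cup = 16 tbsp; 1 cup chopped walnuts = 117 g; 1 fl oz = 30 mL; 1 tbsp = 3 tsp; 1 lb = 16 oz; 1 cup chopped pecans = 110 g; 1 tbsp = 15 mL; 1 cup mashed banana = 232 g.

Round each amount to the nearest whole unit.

chopped pecans: 481 g; chopped walnuts: 171 g; milk: 385 mL; cake flour: 496 g; mashed banana: 14 oz

Scaling factor: 56/8 = 7.
chopped pecans: 10 tbsp × 7 ÷ 16 tbsp/cup × 110 g/cup ≈ 481 g
chopped walnuts: (3 tbsp + 1 tsp = 10/3 tbsp) × 7 ÷ 16 tbsp/cup × 117 g/cup ≈ 171 g
milk: (3 tbsp + 2 tsp = 11/3 tbsp) × 7 × 15 mL/tbsp = 385 mL
cake flour: 2.5 oz × 7 × 28.35 g/oz ≈ 496 g
mashed banana: 0.25 cup × 7 × 232 g/cup ÷ 28.35 g/oz ≈ 14 oz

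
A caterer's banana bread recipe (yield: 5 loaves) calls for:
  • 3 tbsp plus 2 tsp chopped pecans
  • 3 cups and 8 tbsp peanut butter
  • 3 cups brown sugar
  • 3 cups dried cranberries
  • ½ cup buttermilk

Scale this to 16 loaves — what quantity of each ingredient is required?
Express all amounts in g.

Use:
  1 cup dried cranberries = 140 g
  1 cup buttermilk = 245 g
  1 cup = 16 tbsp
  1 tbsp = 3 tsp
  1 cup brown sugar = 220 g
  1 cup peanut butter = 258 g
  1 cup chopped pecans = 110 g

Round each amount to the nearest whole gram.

chopped pecans: 81 g; peanut butter: 2890 g; brown sugar: 2112 g; dried cranberries: 1344 g; buttermilk: 392 g

Scaling factor: 16/5 = 3.2.
chopped pecans: (3 tbsp + 2 tsp = 11/3 tbsp) × 16/5 ÷ 16 tbsp/cup × 110 g/cup ≈ 81 g
peanut butter: (3 cup + 8 tbsp = 3.5 cup) × 16/5 × 258 g/cup ≈ 2890 g
brown sugar: 3 cup × 16/5 × 220 g/cup = 2112 g
dried cranberries: 3 cup × 16/5 × 140 g/cup = 1344 g
buttermilk: 0.5 cup × 16/5 × 245 g/cup = 392 g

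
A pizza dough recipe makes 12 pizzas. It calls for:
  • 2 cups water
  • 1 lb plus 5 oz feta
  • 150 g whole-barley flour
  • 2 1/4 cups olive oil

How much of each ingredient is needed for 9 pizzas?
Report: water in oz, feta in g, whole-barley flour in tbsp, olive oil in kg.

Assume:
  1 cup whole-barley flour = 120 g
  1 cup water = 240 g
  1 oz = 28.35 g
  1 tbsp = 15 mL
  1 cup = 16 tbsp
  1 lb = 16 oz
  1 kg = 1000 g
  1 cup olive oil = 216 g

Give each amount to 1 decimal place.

Scaling factor: 9/12 = 3/4 = 0.75.
water: 2 cup × 3/4 × 240 g/cup ÷ 28.35 g/oz ≈ 12.7 oz
feta: (1 lb + 5 oz = 1.3125 lb) × 3/4 × 16 oz/lb × 28.35 g/oz ≈ 446.5 g
whole-barley flour: 150 g × 3/4 ÷ 120 g/cup × 16 tbsp/cup = 15.0 tbsp
olive oil: 2.25 cup × 3/4 × 216 g/cup ÷ 1000 g/kg ≈ 0.4 kg

water: 12.7 oz; feta: 446.5 g; whole-barley flour: 15.0 tbsp; olive oil: 0.4 kg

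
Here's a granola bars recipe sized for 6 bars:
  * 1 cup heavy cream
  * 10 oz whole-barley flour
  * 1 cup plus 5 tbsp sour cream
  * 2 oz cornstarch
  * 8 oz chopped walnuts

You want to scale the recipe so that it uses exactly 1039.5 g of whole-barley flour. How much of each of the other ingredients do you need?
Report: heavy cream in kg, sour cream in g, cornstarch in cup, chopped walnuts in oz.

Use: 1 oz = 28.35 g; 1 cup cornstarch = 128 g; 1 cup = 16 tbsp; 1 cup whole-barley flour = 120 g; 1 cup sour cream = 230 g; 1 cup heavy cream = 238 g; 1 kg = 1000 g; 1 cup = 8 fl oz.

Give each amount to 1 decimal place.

The original recipe has 283.5 g of whole-barley flour, so the scaling factor is 1039.5 ÷ 283.5 = 11/3.
heavy cream: 1 cup × 11/3 × 238 g/cup ÷ 1000 g/kg ≈ 0.9 kg
sour cream: (1 cup + 5 tbsp = 1.3125 cup) × 11/3 × 230 g/cup ≈ 1106.9 g
cornstarch: 2 oz × 11/3 × 28.35 g/oz ÷ 128 g/cup ≈ 1.6 cup
chopped walnuts: 8 oz × 11/3 ≈ 29.3 oz

heavy cream: 0.9 kg; sour cream: 1106.9 g; cornstarch: 1.6 cup; chopped walnuts: 29.3 oz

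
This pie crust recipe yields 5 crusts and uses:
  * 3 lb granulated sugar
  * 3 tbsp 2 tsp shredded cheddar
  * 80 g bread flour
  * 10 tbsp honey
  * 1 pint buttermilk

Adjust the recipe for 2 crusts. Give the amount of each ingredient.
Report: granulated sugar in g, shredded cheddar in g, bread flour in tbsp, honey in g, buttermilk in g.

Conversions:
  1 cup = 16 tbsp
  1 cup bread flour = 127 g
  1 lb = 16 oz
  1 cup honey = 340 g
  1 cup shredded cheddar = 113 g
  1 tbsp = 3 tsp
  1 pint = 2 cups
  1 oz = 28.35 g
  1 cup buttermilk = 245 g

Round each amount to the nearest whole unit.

granulated sugar: 544 g; shredded cheddar: 10 g; bread flour: 4 tbsp; honey: 85 g; buttermilk: 196 g

Scaling factor: 2/5 = 0.4.
granulated sugar: 3 lb × 2/5 × 16 oz/lb × 28.35 g/oz ≈ 544 g
shredded cheddar: (3 tbsp + 2 tsp = 11/3 tbsp) × 2/5 ÷ 16 tbsp/cup × 113 g/cup ≈ 10 g
bread flour: 80 g × 2/5 ÷ 127 g/cup × 16 tbsp/cup ≈ 4 tbsp
honey: 10 tbsp × 2/5 ÷ 16 tbsp/cup × 340 g/cup = 85 g
buttermilk: 1 pint × 2/5 × 2 cup/pint × 245 g/cup = 196 g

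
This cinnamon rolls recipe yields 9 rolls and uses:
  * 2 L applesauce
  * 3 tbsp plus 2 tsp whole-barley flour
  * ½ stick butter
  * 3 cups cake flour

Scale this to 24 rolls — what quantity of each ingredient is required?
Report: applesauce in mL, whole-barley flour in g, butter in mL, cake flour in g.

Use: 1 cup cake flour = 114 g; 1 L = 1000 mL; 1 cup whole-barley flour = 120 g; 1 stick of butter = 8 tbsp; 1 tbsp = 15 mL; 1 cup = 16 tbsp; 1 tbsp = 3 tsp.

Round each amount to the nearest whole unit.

applesauce: 5333 mL; whole-barley flour: 73 g; butter: 160 mL; cake flour: 912 g

Scaling factor: 24/9 = 8/3.
applesauce: 2 L × 8/3 × 1000 mL/L ≈ 5333 mL
whole-barley flour: (3 tbsp + 2 tsp = 11/3 tbsp) × 8/3 ÷ 16 tbsp/cup × 120 g/cup ≈ 73 g
butter: 0.5 stick × 8/3 × 8 tbsp/stick × 15 mL/tbsp = 160 mL
cake flour: 3 cup × 8/3 × 114 g/cup = 912 g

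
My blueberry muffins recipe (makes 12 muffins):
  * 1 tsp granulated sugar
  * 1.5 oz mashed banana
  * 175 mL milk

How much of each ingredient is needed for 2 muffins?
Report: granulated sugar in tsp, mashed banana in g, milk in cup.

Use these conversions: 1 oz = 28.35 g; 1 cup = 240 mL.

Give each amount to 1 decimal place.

granulated sugar: 0.2 tsp; mashed banana: 7.1 g; milk: 0.1 cup

Scaling factor: 2/12 = 1/6.
granulated sugar: 1 tsp × 1/6 ≈ 0.2 tsp
mashed banana: 1.5 oz × 1/6 × 28.35 g/oz ≈ 7.1 g
milk: 175 mL × 1/6 ÷ 240 mL/cup ≈ 0.1 cup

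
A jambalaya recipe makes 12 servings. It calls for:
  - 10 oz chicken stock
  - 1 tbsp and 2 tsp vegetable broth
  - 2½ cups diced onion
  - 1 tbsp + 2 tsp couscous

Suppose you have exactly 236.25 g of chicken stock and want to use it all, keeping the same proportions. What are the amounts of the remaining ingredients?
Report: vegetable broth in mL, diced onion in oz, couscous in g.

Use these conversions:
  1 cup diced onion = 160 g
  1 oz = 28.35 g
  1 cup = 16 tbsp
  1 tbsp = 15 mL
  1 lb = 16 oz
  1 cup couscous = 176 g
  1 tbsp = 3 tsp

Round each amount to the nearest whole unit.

The original recipe has 283.5 g of chicken stock, so the scaling factor is 236.25 ÷ 283.5 = 5/6.
vegetable broth: (1 tbsp + 2 tsp = 5/3 tbsp) × 5/6 × 15 mL/tbsp ≈ 21 mL
diced onion: 2.5 cup × 5/6 × 160 g/cup ÷ 28.35 g/oz ≈ 12 oz
couscous: (1 tbsp + 2 tsp = 5/3 tbsp) × 5/6 ÷ 16 tbsp/cup × 176 g/cup ≈ 15 g

vegetable broth: 21 mL; diced onion: 12 oz; couscous: 15 g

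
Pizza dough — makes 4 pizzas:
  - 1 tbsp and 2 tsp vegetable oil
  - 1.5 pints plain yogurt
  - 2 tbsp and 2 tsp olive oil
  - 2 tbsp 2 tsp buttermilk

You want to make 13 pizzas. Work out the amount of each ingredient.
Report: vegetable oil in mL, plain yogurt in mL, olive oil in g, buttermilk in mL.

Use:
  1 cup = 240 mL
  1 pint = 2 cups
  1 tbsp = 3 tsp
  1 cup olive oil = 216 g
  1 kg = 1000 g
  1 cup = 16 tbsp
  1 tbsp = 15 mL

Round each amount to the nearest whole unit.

vegetable oil: 81 mL; plain yogurt: 2340 mL; olive oil: 117 g; buttermilk: 130 mL

Scaling factor: 13/4 = 3.25.
vegetable oil: (1 tbsp + 2 tsp = 5/3 tbsp) × 13/4 × 15 mL/tbsp ≈ 81 mL
plain yogurt: 1.5 pint × 13/4 × 2 cup/pint × 240 mL/cup = 2340 mL
olive oil: (2 tbsp + 2 tsp = 8/3 tbsp) × 13/4 ÷ 16 tbsp/cup × 216 g/cup = 117 g
buttermilk: (2 tbsp + 2 tsp = 8/3 tbsp) × 13/4 × 15 mL/tbsp = 130 mL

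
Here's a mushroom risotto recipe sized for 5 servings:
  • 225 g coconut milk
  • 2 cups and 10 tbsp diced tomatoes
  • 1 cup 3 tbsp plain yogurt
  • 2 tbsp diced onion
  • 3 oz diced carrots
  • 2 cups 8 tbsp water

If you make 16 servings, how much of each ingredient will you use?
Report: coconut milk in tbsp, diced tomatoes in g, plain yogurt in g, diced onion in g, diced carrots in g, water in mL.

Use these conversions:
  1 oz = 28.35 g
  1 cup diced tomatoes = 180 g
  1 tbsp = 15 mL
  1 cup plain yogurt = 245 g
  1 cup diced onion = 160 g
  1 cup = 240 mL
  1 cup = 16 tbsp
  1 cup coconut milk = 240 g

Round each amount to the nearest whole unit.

Scaling factor: 16/5 = 3.2.
coconut milk: 225 g × 16/5 ÷ 240 g/cup × 16 tbsp/cup = 48 tbsp
diced tomatoes: (2 cup + 10 tbsp = 2.625 cup) × 16/5 × 180 g/cup = 1512 g
plain yogurt: (1 cup + 3 tbsp = 1.1875 cup) × 16/5 × 245 g/cup = 931 g
diced onion: 2 tbsp × 16/5 ÷ 16 tbsp/cup × 160 g/cup = 64 g
diced carrots: 3 oz × 16/5 × 28.35 g/oz ≈ 272 g
water: (2 cup + 8 tbsp = 2.5 cup) × 16/5 × 240 mL/cup = 1920 mL

coconut milk: 48 tbsp; diced tomatoes: 1512 g; plain yogurt: 931 g; diced onion: 64 g; diced carrots: 272 g; water: 1920 mL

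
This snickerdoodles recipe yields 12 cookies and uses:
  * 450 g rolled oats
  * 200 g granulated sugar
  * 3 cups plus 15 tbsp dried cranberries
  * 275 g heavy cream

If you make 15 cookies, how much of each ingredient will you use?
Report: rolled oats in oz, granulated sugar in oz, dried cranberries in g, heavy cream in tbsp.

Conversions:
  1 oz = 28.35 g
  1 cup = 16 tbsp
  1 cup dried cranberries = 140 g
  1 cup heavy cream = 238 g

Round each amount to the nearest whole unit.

rolled oats: 20 oz; granulated sugar: 9 oz; dried cranberries: 689 g; heavy cream: 23 tbsp

Scaling factor: 15/12 = 5/4 = 1.25.
rolled oats: 450 g × 5/4 ÷ 28.35 g/oz ≈ 20 oz
granulated sugar: 200 g × 5/4 ÷ 28.35 g/oz ≈ 9 oz
dried cranberries: (3 cup + 15 tbsp = 3.9375 cup) × 5/4 × 140 g/cup ≈ 689 g
heavy cream: 275 g × 5/4 ÷ 238 g/cup × 16 tbsp/cup ≈ 23 tbsp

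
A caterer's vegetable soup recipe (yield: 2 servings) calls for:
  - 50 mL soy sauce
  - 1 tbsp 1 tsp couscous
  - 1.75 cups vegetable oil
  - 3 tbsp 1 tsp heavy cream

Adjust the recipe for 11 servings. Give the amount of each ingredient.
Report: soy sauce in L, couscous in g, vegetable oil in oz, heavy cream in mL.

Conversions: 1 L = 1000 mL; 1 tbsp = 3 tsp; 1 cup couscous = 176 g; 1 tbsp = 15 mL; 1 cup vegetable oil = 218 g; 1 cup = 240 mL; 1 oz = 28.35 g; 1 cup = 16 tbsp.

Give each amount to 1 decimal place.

Scaling factor: 11/2 = 5.5.
soy sauce: 50 mL × 11/2 ÷ 1000 mL/L ≈ 0.3 L
couscous: (1 tbsp + 1 tsp = 4/3 tbsp) × 11/2 ÷ 16 tbsp/cup × 176 g/cup ≈ 80.7 g
vegetable oil: 1.75 cup × 11/2 × 218 g/cup ÷ 28.35 g/oz ≈ 74.0 oz
heavy cream: (3 tbsp + 1 tsp = 10/3 tbsp) × 11/2 × 15 mL/tbsp = 275.0 mL

soy sauce: 0.3 L; couscous: 80.7 g; vegetable oil: 74.0 oz; heavy cream: 275.0 mL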